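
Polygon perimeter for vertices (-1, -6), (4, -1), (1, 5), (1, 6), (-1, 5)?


Sides: (-1, -6)->(4, -1): sqrt(50) = 7.071068, (4, -1)->(1, 5): sqrt(45) = 6.708204, (1, 5)->(1, 6): sqrt(1) = 1, (1, 6)->(-1, 5): sqrt(5) = 2.236068, (-1, 5)->(-1, -6): sqrt(121) = 11
Sum = 28.01534
Perimeter = 28.0153

28.0153


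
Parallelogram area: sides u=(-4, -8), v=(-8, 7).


|u x v| = |(-4)*7 - (-8)*(-8)|
= |(-28) - 64| = 92

92


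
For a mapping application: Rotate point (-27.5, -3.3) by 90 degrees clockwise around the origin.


90° CW: (x,y) -> (y, -x)
(-27.5,-3.3) -> (-3.3, 27.5)

(-3.3, 27.5)


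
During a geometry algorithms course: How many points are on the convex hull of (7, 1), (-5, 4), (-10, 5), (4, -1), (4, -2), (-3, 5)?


Convex hull vertices (CCW): (-10, 5), (4, -2), (7, 1), (-3, 5)
Count = 4

4


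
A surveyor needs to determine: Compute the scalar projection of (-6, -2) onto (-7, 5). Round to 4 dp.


u.v = 32, |v| = sqrt(74) = 8.6023
Scalar projection = u.v / |v| = 32 / sqrt(74) = 3.7199

3.7199


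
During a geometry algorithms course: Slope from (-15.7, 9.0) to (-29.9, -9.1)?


slope = (y2-y1)/(x2-x1) = ((-9.1)-9)/((-29.9)-(-15.7)) = (-18.1)/(-14.2) = 1.2746

1.2746


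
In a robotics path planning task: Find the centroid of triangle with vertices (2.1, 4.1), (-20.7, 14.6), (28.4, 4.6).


Centroid = ((x_A+x_B+x_C)/3, (y_A+y_B+y_C)/3)
= ((2.1+(-20.7)+28.4)/3, (4.1+14.6+4.6)/3)
= (3.2667, 7.7667)

(3.2667, 7.7667)


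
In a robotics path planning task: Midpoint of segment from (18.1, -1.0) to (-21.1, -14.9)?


M = ((18.1+(-21.1))/2, ((-1)+(-14.9))/2)
= (-1.5, -7.95)

(-1.5, -7.95)


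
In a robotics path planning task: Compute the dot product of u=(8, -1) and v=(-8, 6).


u . v = u_x*v_x + u_y*v_y = 8*(-8) + (-1)*6
= (-64) + (-6) = -70

-70


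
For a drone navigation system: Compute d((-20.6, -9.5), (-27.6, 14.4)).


dx=-7, dy=23.9
d^2 = (-7)^2 + 23.9^2 = 620.21
d = sqrt(620.21) = 24.904

24.904


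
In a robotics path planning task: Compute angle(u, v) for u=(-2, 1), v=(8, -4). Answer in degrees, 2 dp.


u.v = -20, |u| = sqrt(5) = 2.2361, |v| = sqrt(80) = 8.9443
cos(theta) = u.v/(|u||v|) = -20/sqrt(400) = -1
theta = acos(-1) = 180 degrees

180 degrees


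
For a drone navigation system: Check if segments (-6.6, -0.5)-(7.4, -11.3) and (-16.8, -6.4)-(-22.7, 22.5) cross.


Cross products: d1=-329.59, d2=-670.47, d3=-192.76, d4=148.12
d1*d2 < 0 and d3*d4 < 0? no

No, they don't intersect


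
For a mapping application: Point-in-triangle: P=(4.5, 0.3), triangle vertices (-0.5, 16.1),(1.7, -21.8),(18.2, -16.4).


Cross products: AB x AP = 154.74, BC x BP = 349.53, CA x CP = 132.96
All same sign? yes

Yes, inside


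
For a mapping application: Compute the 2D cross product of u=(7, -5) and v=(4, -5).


u x v = u_x*v_y - u_y*v_x = 7*(-5) - (-5)*4
= (-35) - (-20) = -15

-15


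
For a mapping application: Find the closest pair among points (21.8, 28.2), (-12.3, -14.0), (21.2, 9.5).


d(P0,P1) = 54.2554, d(P0,P2) = 18.7096, d(P1,P2) = 40.9207
Closest: P0 and P2

Closest pair: (21.8, 28.2) and (21.2, 9.5), distance = 18.7096


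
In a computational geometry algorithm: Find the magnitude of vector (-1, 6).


|u| = sqrt((-1)^2 + 6^2) = sqrt(37) = 6.0828

6.0828


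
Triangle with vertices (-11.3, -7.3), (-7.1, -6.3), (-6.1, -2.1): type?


Side lengths squared: AB^2=18.64, BC^2=18.64, CA^2=54.08
Sorted: [18.64, 18.64, 54.08]
By sides: Isosceles, By angles: Obtuse

Isosceles, Obtuse


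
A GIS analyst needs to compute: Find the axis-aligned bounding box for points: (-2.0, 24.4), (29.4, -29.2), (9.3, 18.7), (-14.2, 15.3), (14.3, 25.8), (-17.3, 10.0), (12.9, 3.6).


x range: [-17.3, 29.4]
y range: [-29.2, 25.8]
Bounding box: (-17.3,-29.2) to (29.4,25.8)

(-17.3,-29.2) to (29.4,25.8)


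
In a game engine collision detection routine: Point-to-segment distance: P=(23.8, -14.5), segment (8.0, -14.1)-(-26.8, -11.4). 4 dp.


Project P onto AB: t = 0 (clamped to [0,1])
Closest point on segment: (8, -14.1)
Distance: 15.8051

15.8051


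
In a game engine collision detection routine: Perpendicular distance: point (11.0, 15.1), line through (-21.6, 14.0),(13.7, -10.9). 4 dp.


|cross product| = 850.57
|line direction| = sqrt(1866.1) = 43.1984
Distance = 850.57/sqrt(1866.1) = 19.6899

19.6899


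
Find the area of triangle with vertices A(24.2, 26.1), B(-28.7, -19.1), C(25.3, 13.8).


Area = |x_A(y_B-y_C) + x_B(y_C-y_A) + x_C(y_A-y_B)|/2
= |(-796.18) + 353.01 + 1143.56|/2
= 700.39/2 = 350.195

350.195


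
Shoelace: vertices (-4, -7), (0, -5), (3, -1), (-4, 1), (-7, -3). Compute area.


Shoelace sum: ((-4)*(-5) - 0*(-7)) + (0*(-1) - 3*(-5)) + (3*1 - (-4)*(-1)) + ((-4)*(-3) - (-7)*1) + ((-7)*(-7) - (-4)*(-3))
= 90
Area = |90|/2 = 45

45


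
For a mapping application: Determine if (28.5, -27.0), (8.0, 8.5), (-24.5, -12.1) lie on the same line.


Cross product: (8-28.5)*((-12.1)-(-27)) - (8.5-(-27))*((-24.5)-28.5)
= 1576.05

No, not collinear


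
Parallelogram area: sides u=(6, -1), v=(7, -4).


|u x v| = |6*(-4) - (-1)*7|
= |(-24) - (-7)| = 17

17


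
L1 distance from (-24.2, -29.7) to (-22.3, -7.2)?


|(-24.2)-(-22.3)| + |(-29.7)-(-7.2)| = 1.9 + 22.5 = 24.4

24.4


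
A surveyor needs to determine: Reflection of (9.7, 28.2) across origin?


Reflection over origin: (x,y) -> (-x,-y)
(9.7, 28.2) -> (-9.7, -28.2)

(-9.7, -28.2)


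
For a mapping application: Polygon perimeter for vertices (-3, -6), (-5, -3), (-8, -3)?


Sides: (-3, -6)->(-5, -3): sqrt(13) = 3.605551, (-5, -3)->(-8, -3): sqrt(9) = 3, (-8, -3)->(-3, -6): sqrt(34) = 5.830952
Sum = 12.436503
Perimeter = 12.4365

12.4365


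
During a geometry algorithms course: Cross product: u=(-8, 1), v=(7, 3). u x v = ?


u x v = u_x*v_y - u_y*v_x = (-8)*3 - 1*7
= (-24) - 7 = -31

-31


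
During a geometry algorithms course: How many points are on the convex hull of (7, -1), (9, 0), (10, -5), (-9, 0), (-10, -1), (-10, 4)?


Convex hull vertices (CCW): (-10, -1), (10, -5), (9, 0), (-10, 4)
Count = 4

4


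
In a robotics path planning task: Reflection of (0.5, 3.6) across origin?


Reflection over origin: (x,y) -> (-x,-y)
(0.5, 3.6) -> (-0.5, -3.6)

(-0.5, -3.6)


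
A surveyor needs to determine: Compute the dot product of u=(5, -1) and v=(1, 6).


u . v = u_x*v_x + u_y*v_y = 5*1 + (-1)*6
= 5 + (-6) = -1

-1


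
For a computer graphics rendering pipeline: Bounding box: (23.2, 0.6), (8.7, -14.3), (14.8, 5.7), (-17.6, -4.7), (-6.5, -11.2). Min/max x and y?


x range: [-17.6, 23.2]
y range: [-14.3, 5.7]
Bounding box: (-17.6,-14.3) to (23.2,5.7)

(-17.6,-14.3) to (23.2,5.7)


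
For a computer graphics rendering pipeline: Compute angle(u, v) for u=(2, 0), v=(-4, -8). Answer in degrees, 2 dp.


u.v = -8, |u| = sqrt(4) = 2, |v| = sqrt(80) = 8.9443
cos(theta) = u.v/(|u||v|) = -8/sqrt(320) = -0.447214
theta = acos(-0.447214) = 116.57 degrees

116.57 degrees


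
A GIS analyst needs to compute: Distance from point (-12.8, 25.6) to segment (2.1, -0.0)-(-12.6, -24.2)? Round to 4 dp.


Project P onto AB: t = 0 (clamped to [0,1])
Closest point on segment: (2.1, 0)
Distance: 29.6204

29.6204


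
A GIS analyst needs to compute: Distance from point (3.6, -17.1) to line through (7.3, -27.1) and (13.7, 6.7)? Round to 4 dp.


|cross product| = 189.06
|line direction| = sqrt(1183.4) = 34.4006
Distance = 189.06/sqrt(1183.4) = 5.4958

5.4958


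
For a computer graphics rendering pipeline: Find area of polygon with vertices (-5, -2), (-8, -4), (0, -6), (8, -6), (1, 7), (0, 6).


Shoelace sum: ((-5)*(-4) - (-8)*(-2)) + ((-8)*(-6) - 0*(-4)) + (0*(-6) - 8*(-6)) + (8*7 - 1*(-6)) + (1*6 - 0*7) + (0*(-2) - (-5)*6)
= 198
Area = |198|/2 = 99

99


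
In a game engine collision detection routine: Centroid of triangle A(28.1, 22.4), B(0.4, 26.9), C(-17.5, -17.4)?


Centroid = ((x_A+x_B+x_C)/3, (y_A+y_B+y_C)/3)
= ((28.1+0.4+(-17.5))/3, (22.4+26.9+(-17.4))/3)
= (3.6667, 10.6333)

(3.6667, 10.6333)


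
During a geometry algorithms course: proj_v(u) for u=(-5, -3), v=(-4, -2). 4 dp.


u.v = 26, |v| = sqrt(20) = 4.4721
Scalar projection = u.v / |v| = 26 / sqrt(20) = 5.8138

5.8138


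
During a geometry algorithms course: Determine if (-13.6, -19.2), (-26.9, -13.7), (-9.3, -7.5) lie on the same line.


Cross product: ((-26.9)-(-13.6))*((-7.5)-(-19.2)) - ((-13.7)-(-19.2))*((-9.3)-(-13.6))
= -179.26

No, not collinear


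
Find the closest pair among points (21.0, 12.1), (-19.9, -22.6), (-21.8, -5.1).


d(P0,P1) = 53.6367, d(P0,P2) = 46.1268, d(P1,P2) = 17.6028
Closest: P1 and P2

Closest pair: (-19.9, -22.6) and (-21.8, -5.1), distance = 17.6028


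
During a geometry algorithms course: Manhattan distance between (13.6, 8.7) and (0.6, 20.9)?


|13.6-0.6| + |8.7-20.9| = 13 + 12.2 = 25.2

25.2


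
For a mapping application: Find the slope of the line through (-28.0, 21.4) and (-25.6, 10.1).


slope = (y2-y1)/(x2-x1) = (10.1-21.4)/((-25.6)-(-28)) = (-11.3)/2.4 = -4.7083

-4.7083


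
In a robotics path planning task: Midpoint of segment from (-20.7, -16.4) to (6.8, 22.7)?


M = (((-20.7)+6.8)/2, ((-16.4)+22.7)/2)
= (-6.95, 3.15)

(-6.95, 3.15)


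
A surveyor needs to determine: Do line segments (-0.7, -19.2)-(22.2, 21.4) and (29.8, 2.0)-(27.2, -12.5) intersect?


Cross products: d1=-387.13, d2=-160.64, d3=-752.82, d4=-979.31
d1*d2 < 0 and d3*d4 < 0? no

No, they don't intersect


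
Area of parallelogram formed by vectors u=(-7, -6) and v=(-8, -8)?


|u x v| = |(-7)*(-8) - (-6)*(-8)|
= |56 - 48| = 8

8


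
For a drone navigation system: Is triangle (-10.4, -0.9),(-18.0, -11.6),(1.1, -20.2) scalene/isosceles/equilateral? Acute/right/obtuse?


Side lengths squared: AB^2=172.25, BC^2=438.77, CA^2=504.74
Sorted: [172.25, 438.77, 504.74]
By sides: Scalene, By angles: Acute

Scalene, Acute


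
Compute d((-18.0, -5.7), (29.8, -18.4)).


dx=47.8, dy=-12.7
d^2 = 47.8^2 + (-12.7)^2 = 2446.13
d = sqrt(2446.13) = 49.4584

49.4584


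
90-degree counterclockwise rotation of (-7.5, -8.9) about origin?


90° CCW: (x,y) -> (-y, x)
(-7.5,-8.9) -> (8.9, -7.5)

(8.9, -7.5)


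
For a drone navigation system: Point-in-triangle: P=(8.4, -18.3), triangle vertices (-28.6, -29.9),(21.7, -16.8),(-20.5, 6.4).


Cross products: AB x AP = 98.78, BC x BP = 371.86, CA x CP = 1249.14
All same sign? yes

Yes, inside


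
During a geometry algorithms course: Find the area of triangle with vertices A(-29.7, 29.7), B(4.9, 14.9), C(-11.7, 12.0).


Area = |x_A(y_B-y_C) + x_B(y_C-y_A) + x_C(y_A-y_B)|/2
= |(-86.13) + (-86.73) + (-173.16)|/2
= 346.02/2 = 173.01

173.01


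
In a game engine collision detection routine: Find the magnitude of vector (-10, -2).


|u| = sqrt((-10)^2 + (-2)^2) = sqrt(104) = 10.198

10.198


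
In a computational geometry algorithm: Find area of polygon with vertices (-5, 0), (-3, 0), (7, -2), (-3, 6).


Shoelace sum: ((-5)*0 - (-3)*0) + ((-3)*(-2) - 7*0) + (7*6 - (-3)*(-2)) + ((-3)*0 - (-5)*6)
= 72
Area = |72|/2 = 36

36


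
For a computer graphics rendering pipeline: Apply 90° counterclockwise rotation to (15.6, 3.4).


90° CCW: (x,y) -> (-y, x)
(15.6,3.4) -> (-3.4, 15.6)

(-3.4, 15.6)


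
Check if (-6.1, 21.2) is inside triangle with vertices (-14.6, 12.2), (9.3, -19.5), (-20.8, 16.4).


Cross products: AB x AP = 484.55, BC x BP = -672.21, CA x CP = 91.5
All same sign? no

No, outside


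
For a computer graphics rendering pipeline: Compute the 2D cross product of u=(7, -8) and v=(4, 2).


u x v = u_x*v_y - u_y*v_x = 7*2 - (-8)*4
= 14 - (-32) = 46

46


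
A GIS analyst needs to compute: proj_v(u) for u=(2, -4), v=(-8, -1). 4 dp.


u.v = -12, |v| = sqrt(65) = 8.0623
Scalar projection = u.v / |v| = -12 / sqrt(65) = -1.4884

-1.4884


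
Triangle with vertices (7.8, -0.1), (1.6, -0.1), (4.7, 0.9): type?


Side lengths squared: AB^2=38.44, BC^2=10.61, CA^2=10.61
Sorted: [10.61, 10.61, 38.44]
By sides: Isosceles, By angles: Obtuse

Isosceles, Obtuse


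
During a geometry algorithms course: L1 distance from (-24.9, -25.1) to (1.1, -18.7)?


|(-24.9)-1.1| + |(-25.1)-(-18.7)| = 26 + 6.4 = 32.4

32.4


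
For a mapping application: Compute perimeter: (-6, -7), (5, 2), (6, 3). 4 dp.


Sides: (-6, -7)->(5, 2): sqrt(202) = 14.21267, (5, 2)->(6, 3): sqrt(2) = 1.414214, (6, 3)->(-6, -7): sqrt(244) = 15.620499
Sum = 31.247383
Perimeter = 31.2474

31.2474


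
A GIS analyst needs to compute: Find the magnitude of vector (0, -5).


|u| = sqrt(0^2 + (-5)^2) = sqrt(25) = 5

5


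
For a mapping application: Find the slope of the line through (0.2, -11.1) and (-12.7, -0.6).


slope = (y2-y1)/(x2-x1) = ((-0.6)-(-11.1))/((-12.7)-0.2) = 10.5/(-12.9) = -0.814

-0.814


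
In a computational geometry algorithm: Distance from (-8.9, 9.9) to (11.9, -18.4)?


dx=20.8, dy=-28.3
d^2 = 20.8^2 + (-28.3)^2 = 1233.53
d = sqrt(1233.53) = 35.1216

35.1216


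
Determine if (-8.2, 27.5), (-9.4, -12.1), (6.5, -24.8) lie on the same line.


Cross product: ((-9.4)-(-8.2))*((-24.8)-27.5) - ((-12.1)-27.5)*(6.5-(-8.2))
= 644.88

No, not collinear


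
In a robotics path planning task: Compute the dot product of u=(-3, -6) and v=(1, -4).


u . v = u_x*v_x + u_y*v_y = (-3)*1 + (-6)*(-4)
= (-3) + 24 = 21

21


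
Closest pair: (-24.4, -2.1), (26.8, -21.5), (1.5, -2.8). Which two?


d(P0,P1) = 54.7522, d(P0,P2) = 25.9095, d(P1,P2) = 31.4608
Closest: P0 and P2

Closest pair: (-24.4, -2.1) and (1.5, -2.8), distance = 25.9095


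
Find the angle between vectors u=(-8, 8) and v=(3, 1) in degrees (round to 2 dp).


u.v = -16, |u| = sqrt(128) = 11.3137, |v| = sqrt(10) = 3.1623
cos(theta) = u.v/(|u||v|) = -16/sqrt(1280) = -0.447214
theta = acos(-0.447214) = 116.57 degrees

116.57 degrees


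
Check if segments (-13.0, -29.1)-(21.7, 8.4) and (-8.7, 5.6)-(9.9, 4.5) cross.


Cross products: d1=-650.15, d2=85.52, d3=1042.84, d4=307.17
d1*d2 < 0 and d3*d4 < 0? no

No, they don't intersect


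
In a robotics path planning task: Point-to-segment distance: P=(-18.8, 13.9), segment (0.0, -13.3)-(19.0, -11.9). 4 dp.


Project P onto AB: t = 0 (clamped to [0,1])
Closest point on segment: (0, -13.3)
Distance: 33.0648

33.0648


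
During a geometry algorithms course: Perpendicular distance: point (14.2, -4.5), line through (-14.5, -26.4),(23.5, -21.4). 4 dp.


|cross product| = 688.7
|line direction| = sqrt(1469) = 38.3275
Distance = 688.7/sqrt(1469) = 17.9688

17.9688


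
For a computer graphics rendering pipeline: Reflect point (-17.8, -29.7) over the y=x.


Reflection over y=x: (x,y) -> (y,x)
(-17.8, -29.7) -> (-29.7, -17.8)

(-29.7, -17.8)


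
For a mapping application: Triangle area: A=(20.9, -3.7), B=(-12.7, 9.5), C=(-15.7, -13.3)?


Area = |x_A(y_B-y_C) + x_B(y_C-y_A) + x_C(y_A-y_B)|/2
= |476.52 + 121.92 + 207.24|/2
= 805.68/2 = 402.84

402.84


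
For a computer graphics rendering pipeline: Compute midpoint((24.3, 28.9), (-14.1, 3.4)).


M = ((24.3+(-14.1))/2, (28.9+3.4)/2)
= (5.1, 16.15)

(5.1, 16.15)


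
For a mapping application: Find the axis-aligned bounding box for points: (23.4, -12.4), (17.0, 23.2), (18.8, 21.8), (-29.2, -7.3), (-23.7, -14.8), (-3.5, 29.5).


x range: [-29.2, 23.4]
y range: [-14.8, 29.5]
Bounding box: (-29.2,-14.8) to (23.4,29.5)

(-29.2,-14.8) to (23.4,29.5)


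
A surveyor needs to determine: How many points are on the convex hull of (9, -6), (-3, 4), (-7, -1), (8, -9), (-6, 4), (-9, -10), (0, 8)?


Convex hull vertices (CCW): (-9, -10), (8, -9), (9, -6), (0, 8), (-6, 4)
Count = 5

5


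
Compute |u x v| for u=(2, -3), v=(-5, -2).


|u x v| = |2*(-2) - (-3)*(-5)|
= |(-4) - 15| = 19

19


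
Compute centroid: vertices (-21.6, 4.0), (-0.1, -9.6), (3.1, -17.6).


Centroid = ((x_A+x_B+x_C)/3, (y_A+y_B+y_C)/3)
= (((-21.6)+(-0.1)+3.1)/3, (4+(-9.6)+(-17.6))/3)
= (-6.2, -7.7333)

(-6.2, -7.7333)


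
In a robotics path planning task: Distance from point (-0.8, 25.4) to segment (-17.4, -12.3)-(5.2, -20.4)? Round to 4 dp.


Project P onto AB: t = 0.1211 (clamped to [0,1])
Closest point on segment: (-14.6635, -13.2808)
Distance: 41.0901

41.0901


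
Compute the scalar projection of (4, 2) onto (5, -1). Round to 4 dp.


u.v = 18, |v| = sqrt(26) = 5.099
Scalar projection = u.v / |v| = 18 / sqrt(26) = 3.5301

3.5301


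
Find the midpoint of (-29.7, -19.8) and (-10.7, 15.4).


M = (((-29.7)+(-10.7))/2, ((-19.8)+15.4)/2)
= (-20.2, -2.2)

(-20.2, -2.2)


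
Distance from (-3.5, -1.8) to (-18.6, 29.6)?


dx=-15.1, dy=31.4
d^2 = (-15.1)^2 + 31.4^2 = 1213.97
d = sqrt(1213.97) = 34.8421

34.8421


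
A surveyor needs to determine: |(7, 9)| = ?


|u| = sqrt(7^2 + 9^2) = sqrt(130) = 11.4018

11.4018


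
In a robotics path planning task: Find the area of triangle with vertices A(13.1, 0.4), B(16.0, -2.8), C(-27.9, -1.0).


Area = |x_A(y_B-y_C) + x_B(y_C-y_A) + x_C(y_A-y_B)|/2
= |(-23.58) + (-22.4) + (-89.28)|/2
= 135.26/2 = 67.63

67.63


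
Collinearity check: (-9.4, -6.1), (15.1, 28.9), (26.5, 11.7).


Cross product: (15.1-(-9.4))*(11.7-(-6.1)) - (28.9-(-6.1))*(26.5-(-9.4))
= -820.4

No, not collinear


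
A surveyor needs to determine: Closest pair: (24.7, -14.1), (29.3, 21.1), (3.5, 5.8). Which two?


d(P0,P1) = 35.4993, d(P0,P2) = 29.0766, d(P1,P2) = 29.9955
Closest: P0 and P2

Closest pair: (24.7, -14.1) and (3.5, 5.8), distance = 29.0766


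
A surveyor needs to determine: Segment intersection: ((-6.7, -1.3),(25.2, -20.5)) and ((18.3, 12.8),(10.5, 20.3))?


Cross products: d1=297.48, d2=207.99, d3=929.79, d4=1019.28
d1*d2 < 0 and d3*d4 < 0? no

No, they don't intersect


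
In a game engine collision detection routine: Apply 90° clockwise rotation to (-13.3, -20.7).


90° CW: (x,y) -> (y, -x)
(-13.3,-20.7) -> (-20.7, 13.3)

(-20.7, 13.3)


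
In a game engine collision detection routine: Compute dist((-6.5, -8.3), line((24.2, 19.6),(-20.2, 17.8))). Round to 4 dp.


|cross product| = 1183.5
|line direction| = sqrt(1974.6) = 44.4365
Distance = 1183.5/sqrt(1974.6) = 26.6335

26.6335


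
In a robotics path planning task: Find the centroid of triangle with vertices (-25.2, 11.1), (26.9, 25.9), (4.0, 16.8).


Centroid = ((x_A+x_B+x_C)/3, (y_A+y_B+y_C)/3)
= (((-25.2)+26.9+4)/3, (11.1+25.9+16.8)/3)
= (1.9, 17.9333)

(1.9, 17.9333)


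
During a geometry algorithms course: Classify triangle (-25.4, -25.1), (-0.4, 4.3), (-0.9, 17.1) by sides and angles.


Side lengths squared: AB^2=1489.36, BC^2=164.09, CA^2=2381.09
Sorted: [164.09, 1489.36, 2381.09]
By sides: Scalene, By angles: Obtuse

Scalene, Obtuse


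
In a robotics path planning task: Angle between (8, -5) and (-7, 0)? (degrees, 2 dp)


u.v = -56, |u| = sqrt(89) = 9.434, |v| = sqrt(49) = 7
cos(theta) = u.v/(|u||v|) = -56/sqrt(4361) = -0.847998
theta = acos(-0.847998) = 147.99 degrees

147.99 degrees


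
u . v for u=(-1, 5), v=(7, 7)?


u . v = u_x*v_x + u_y*v_y = (-1)*7 + 5*7
= (-7) + 35 = 28

28


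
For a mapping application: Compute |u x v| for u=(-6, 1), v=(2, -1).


|u x v| = |(-6)*(-1) - 1*2|
= |6 - 2| = 4

4


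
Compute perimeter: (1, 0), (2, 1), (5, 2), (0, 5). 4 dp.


Sides: (1, 0)->(2, 1): sqrt(2) = 1.414214, (2, 1)->(5, 2): sqrt(10) = 3.162278, (5, 2)->(0, 5): sqrt(34) = 5.830952, (0, 5)->(1, 0): sqrt(26) = 5.09902
Sum = 15.506464
Perimeter = 15.5065

15.5065


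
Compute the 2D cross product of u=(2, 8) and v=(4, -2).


u x v = u_x*v_y - u_y*v_x = 2*(-2) - 8*4
= (-4) - 32 = -36

-36


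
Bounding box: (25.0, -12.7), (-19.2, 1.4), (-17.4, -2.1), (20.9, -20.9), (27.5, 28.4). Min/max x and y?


x range: [-19.2, 27.5]
y range: [-20.9, 28.4]
Bounding box: (-19.2,-20.9) to (27.5,28.4)

(-19.2,-20.9) to (27.5,28.4)


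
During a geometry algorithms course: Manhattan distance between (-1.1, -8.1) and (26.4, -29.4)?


|(-1.1)-26.4| + |(-8.1)-(-29.4)| = 27.5 + 21.3 = 48.8

48.8


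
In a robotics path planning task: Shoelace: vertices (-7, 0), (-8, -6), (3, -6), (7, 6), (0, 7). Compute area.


Shoelace sum: ((-7)*(-6) - (-8)*0) + ((-8)*(-6) - 3*(-6)) + (3*6 - 7*(-6)) + (7*7 - 0*6) + (0*0 - (-7)*7)
= 266
Area = |266|/2 = 133

133


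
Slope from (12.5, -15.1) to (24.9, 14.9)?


slope = (y2-y1)/(x2-x1) = (14.9-(-15.1))/(24.9-12.5) = 30/12.4 = 2.4194

2.4194


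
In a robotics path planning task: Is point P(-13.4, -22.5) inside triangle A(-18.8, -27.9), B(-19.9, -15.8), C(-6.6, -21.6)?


Cross products: AB x AP = -71.28, BC x BP = -51.41, CA x CP = -31.86
All same sign? yes

Yes, inside


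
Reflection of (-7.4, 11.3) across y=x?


Reflection over y=x: (x,y) -> (y,x)
(-7.4, 11.3) -> (11.3, -7.4)

(11.3, -7.4)


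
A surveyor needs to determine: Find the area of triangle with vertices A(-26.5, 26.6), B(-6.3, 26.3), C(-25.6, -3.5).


Area = |x_A(y_B-y_C) + x_B(y_C-y_A) + x_C(y_A-y_B)|/2
= |(-789.7) + 189.63 + (-7.68)|/2
= 607.75/2 = 303.875

303.875


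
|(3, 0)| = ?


|u| = sqrt(3^2 + 0^2) = sqrt(9) = 3

3


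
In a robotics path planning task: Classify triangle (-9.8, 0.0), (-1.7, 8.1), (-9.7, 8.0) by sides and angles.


Side lengths squared: AB^2=131.22, BC^2=64.01, CA^2=64.01
Sorted: [64.01, 64.01, 131.22]
By sides: Isosceles, By angles: Obtuse

Isosceles, Obtuse


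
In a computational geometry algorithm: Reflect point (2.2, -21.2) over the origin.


Reflection over origin: (x,y) -> (-x,-y)
(2.2, -21.2) -> (-2.2, 21.2)

(-2.2, 21.2)


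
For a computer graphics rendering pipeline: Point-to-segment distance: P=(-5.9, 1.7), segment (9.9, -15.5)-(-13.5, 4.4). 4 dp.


Project P onto AB: t = 0.7546 (clamped to [0,1])
Closest point on segment: (-7.7572, -0.4838)
Distance: 2.8668

2.8668


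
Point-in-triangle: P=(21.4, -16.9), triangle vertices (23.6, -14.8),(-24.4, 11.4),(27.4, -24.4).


Cross products: AB x AP = 158.44, BC x BP = 173.7, CA x CP = 29.1
All same sign? yes

Yes, inside


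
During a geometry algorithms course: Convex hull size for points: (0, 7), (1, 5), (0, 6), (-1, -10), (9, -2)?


Convex hull vertices (CCW): (-1, -10), (9, -2), (0, 7)
Count = 3

3


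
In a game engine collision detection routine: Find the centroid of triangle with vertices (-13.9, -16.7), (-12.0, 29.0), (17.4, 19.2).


Centroid = ((x_A+x_B+x_C)/3, (y_A+y_B+y_C)/3)
= (((-13.9)+(-12)+17.4)/3, ((-16.7)+29+19.2)/3)
= (-2.8333, 10.5)

(-2.8333, 10.5)


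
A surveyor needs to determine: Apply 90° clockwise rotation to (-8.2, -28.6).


90° CW: (x,y) -> (y, -x)
(-8.2,-28.6) -> (-28.6, 8.2)

(-28.6, 8.2)


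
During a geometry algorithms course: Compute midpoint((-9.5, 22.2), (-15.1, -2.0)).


M = (((-9.5)+(-15.1))/2, (22.2+(-2))/2)
= (-12.3, 10.1)

(-12.3, 10.1)


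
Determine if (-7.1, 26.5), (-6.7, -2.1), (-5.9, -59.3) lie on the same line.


Cross product: ((-6.7)-(-7.1))*((-59.3)-26.5) - ((-2.1)-26.5)*((-5.9)-(-7.1))
= 0

Yes, collinear


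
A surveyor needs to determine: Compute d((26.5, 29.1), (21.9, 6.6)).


dx=-4.6, dy=-22.5
d^2 = (-4.6)^2 + (-22.5)^2 = 527.41
d = sqrt(527.41) = 22.9654

22.9654


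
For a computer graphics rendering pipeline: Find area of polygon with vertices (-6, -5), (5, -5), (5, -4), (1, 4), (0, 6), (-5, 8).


Shoelace sum: ((-6)*(-5) - 5*(-5)) + (5*(-4) - 5*(-5)) + (5*4 - 1*(-4)) + (1*6 - 0*4) + (0*8 - (-5)*6) + ((-5)*(-5) - (-6)*8)
= 193
Area = |193|/2 = 96.5

96.5


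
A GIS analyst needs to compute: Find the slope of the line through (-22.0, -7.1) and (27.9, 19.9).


slope = (y2-y1)/(x2-x1) = (19.9-(-7.1))/(27.9-(-22)) = 27/49.9 = 0.5411

0.5411


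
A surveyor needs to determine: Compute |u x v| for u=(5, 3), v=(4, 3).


|u x v| = |5*3 - 3*4|
= |15 - 12| = 3

3


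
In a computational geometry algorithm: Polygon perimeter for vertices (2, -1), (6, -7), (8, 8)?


Sides: (2, -1)->(6, -7): sqrt(52) = 7.211103, (6, -7)->(8, 8): sqrt(229) = 15.132746, (8, 8)->(2, -1): sqrt(117) = 10.816654
Sum = 33.160503
Perimeter = 33.1605

33.1605


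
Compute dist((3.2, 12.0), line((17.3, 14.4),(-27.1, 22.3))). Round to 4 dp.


|cross product| = 217.95
|line direction| = sqrt(2033.77) = 45.0973
Distance = 217.95/sqrt(2033.77) = 4.8329

4.8329


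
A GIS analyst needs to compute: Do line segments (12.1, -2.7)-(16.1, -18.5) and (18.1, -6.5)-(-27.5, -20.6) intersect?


Cross products: d1=-257.88, d2=519, d3=79.6, d4=-697.28
d1*d2 < 0 and d3*d4 < 0? yes

Yes, they intersect


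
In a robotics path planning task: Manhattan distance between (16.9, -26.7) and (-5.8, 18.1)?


|16.9-(-5.8)| + |(-26.7)-18.1| = 22.7 + 44.8 = 67.5

67.5


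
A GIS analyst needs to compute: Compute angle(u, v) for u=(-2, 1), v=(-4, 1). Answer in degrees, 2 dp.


u.v = 9, |u| = sqrt(5) = 2.2361, |v| = sqrt(17) = 4.1231
cos(theta) = u.v/(|u||v|) = 9/sqrt(85) = 0.976187
theta = acos(0.976187) = 12.53 degrees

12.53 degrees


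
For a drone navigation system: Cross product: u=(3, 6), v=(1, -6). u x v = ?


u x v = u_x*v_y - u_y*v_x = 3*(-6) - 6*1
= (-18) - 6 = -24

-24


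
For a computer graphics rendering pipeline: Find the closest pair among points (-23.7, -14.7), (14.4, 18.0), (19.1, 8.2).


d(P0,P1) = 50.2086, d(P0,P2) = 48.5412, d(P1,P2) = 10.8688
Closest: P1 and P2

Closest pair: (14.4, 18.0) and (19.1, 8.2), distance = 10.8688


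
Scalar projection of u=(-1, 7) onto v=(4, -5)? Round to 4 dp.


u.v = -39, |v| = sqrt(41) = 6.4031
Scalar projection = u.v / |v| = -39 / sqrt(41) = -6.0908

-6.0908


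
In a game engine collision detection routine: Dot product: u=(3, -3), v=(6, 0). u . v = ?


u . v = u_x*v_x + u_y*v_y = 3*6 + (-3)*0
= 18 + 0 = 18

18


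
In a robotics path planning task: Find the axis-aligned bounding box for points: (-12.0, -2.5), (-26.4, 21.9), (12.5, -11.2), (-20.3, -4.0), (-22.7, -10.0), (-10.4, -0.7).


x range: [-26.4, 12.5]
y range: [-11.2, 21.9]
Bounding box: (-26.4,-11.2) to (12.5,21.9)

(-26.4,-11.2) to (12.5,21.9)


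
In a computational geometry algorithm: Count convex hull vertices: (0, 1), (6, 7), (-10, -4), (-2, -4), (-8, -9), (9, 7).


Convex hull vertices (CCW): (-10, -4), (-8, -9), (-2, -4), (9, 7), (6, 7)
Count = 5

5


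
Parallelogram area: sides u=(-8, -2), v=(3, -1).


|u x v| = |(-8)*(-1) - (-2)*3|
= |8 - (-6)| = 14

14


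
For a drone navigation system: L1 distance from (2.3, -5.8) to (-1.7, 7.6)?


|2.3-(-1.7)| + |(-5.8)-7.6| = 4 + 13.4 = 17.4

17.4


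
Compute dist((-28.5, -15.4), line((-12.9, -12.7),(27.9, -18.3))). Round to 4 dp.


|cross product| = 197.52
|line direction| = sqrt(1696) = 41.1825
Distance = 197.52/sqrt(1696) = 4.7962

4.7962


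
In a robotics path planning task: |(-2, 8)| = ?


|u| = sqrt((-2)^2 + 8^2) = sqrt(68) = 8.2462

8.2462


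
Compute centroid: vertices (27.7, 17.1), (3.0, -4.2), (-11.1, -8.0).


Centroid = ((x_A+x_B+x_C)/3, (y_A+y_B+y_C)/3)
= ((27.7+3+(-11.1))/3, (17.1+(-4.2)+(-8))/3)
= (6.5333, 1.6333)

(6.5333, 1.6333)


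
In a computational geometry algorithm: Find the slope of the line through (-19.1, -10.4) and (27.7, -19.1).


slope = (y2-y1)/(x2-x1) = ((-19.1)-(-10.4))/(27.7-(-19.1)) = (-8.7)/46.8 = -0.1859

-0.1859


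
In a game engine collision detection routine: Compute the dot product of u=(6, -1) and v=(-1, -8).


u . v = u_x*v_x + u_y*v_y = 6*(-1) + (-1)*(-8)
= (-6) + 8 = 2

2


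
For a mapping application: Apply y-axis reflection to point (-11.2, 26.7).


Reflection over y-axis: (x,y) -> (-x,y)
(-11.2, 26.7) -> (11.2, 26.7)

(11.2, 26.7)


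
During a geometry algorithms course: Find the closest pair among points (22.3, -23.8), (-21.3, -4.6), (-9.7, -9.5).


d(P0,P1) = 47.6403, d(P0,P2) = 35.0498, d(P1,P2) = 12.5925
Closest: P1 and P2

Closest pair: (-21.3, -4.6) and (-9.7, -9.5), distance = 12.5925


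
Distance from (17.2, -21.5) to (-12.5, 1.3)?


dx=-29.7, dy=22.8
d^2 = (-29.7)^2 + 22.8^2 = 1401.93
d = sqrt(1401.93) = 37.4424

37.4424


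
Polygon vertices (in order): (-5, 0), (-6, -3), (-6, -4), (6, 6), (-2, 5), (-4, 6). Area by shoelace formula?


Shoelace sum: ((-5)*(-3) - (-6)*0) + ((-6)*(-4) - (-6)*(-3)) + ((-6)*6 - 6*(-4)) + (6*5 - (-2)*6) + ((-2)*6 - (-4)*5) + ((-4)*0 - (-5)*6)
= 89
Area = |89|/2 = 44.5

44.5


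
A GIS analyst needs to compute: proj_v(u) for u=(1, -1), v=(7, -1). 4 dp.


u.v = 8, |v| = sqrt(50) = 7.0711
Scalar projection = u.v / |v| = 8 / sqrt(50) = 1.1314

1.1314


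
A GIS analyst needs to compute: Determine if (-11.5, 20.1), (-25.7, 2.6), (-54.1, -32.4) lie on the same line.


Cross product: ((-25.7)-(-11.5))*((-32.4)-20.1) - (2.6-20.1)*((-54.1)-(-11.5))
= 0

Yes, collinear


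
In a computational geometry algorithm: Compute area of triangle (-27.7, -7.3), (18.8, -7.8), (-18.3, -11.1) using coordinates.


Area = |x_A(y_B-y_C) + x_B(y_C-y_A) + x_C(y_A-y_B)|/2
= |(-91.41) + (-71.44) + (-9.15)|/2
= 172/2 = 86

86


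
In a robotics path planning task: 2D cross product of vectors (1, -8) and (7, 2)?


u x v = u_x*v_y - u_y*v_x = 1*2 - (-8)*7
= 2 - (-56) = 58

58


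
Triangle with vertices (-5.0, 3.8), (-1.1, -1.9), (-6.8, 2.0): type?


Side lengths squared: AB^2=47.7, BC^2=47.7, CA^2=6.48
Sorted: [6.48, 47.7, 47.7]
By sides: Isosceles, By angles: Acute

Isosceles, Acute


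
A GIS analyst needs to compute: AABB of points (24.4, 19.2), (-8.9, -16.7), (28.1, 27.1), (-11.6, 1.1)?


x range: [-11.6, 28.1]
y range: [-16.7, 27.1]
Bounding box: (-11.6,-16.7) to (28.1,27.1)

(-11.6,-16.7) to (28.1,27.1)


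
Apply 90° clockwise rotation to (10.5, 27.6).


90° CW: (x,y) -> (y, -x)
(10.5,27.6) -> (27.6, -10.5)

(27.6, -10.5)


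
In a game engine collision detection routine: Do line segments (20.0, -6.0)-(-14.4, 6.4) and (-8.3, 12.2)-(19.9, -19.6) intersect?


Cross products: d1=386.7, d2=-357.54, d3=-275.16, d4=469.08
d1*d2 < 0 and d3*d4 < 0? yes

Yes, they intersect


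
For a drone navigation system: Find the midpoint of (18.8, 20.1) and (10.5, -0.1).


M = ((18.8+10.5)/2, (20.1+(-0.1))/2)
= (14.65, 10)

(14.65, 10)


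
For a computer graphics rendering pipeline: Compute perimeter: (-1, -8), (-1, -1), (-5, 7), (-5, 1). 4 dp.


Sides: (-1, -8)->(-1, -1): sqrt(49) = 7, (-1, -1)->(-5, 7): sqrt(80) = 8.944272, (-5, 7)->(-5, 1): sqrt(36) = 6, (-5, 1)->(-1, -8): sqrt(97) = 9.848858
Sum = 31.79313
Perimeter = 31.7931

31.7931


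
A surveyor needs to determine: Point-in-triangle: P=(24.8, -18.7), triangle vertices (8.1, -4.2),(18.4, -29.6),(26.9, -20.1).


Cross products: AB x AP = 274.83, BC x BP = 31.85, CA x CP = 7.07
All same sign? yes

Yes, inside


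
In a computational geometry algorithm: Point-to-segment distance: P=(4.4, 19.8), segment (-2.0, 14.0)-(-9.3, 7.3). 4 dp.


Project P onto AB: t = 0 (clamped to [0,1])
Closest point on segment: (-2, 14)
Distance: 8.6371

8.6371


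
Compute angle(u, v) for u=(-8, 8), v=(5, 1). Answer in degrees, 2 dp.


u.v = -32, |u| = sqrt(128) = 11.3137, |v| = sqrt(26) = 5.099
cos(theta) = u.v/(|u||v|) = -32/sqrt(3328) = -0.5547
theta = acos(-0.5547) = 123.69 degrees

123.69 degrees


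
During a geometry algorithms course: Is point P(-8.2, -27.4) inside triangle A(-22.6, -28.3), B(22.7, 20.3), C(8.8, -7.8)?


Cross products: AB x AP = -659.07, BC x BP = -205.26, CA x CP = 266.94
All same sign? no

No, outside


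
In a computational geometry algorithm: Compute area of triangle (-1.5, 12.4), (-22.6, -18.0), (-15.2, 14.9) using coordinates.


Area = |x_A(y_B-y_C) + x_B(y_C-y_A) + x_C(y_A-y_B)|/2
= |49.35 + (-56.5) + (-462.08)|/2
= 469.23/2 = 234.615

234.615


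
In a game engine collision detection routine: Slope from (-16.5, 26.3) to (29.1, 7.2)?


slope = (y2-y1)/(x2-x1) = (7.2-26.3)/(29.1-(-16.5)) = (-19.1)/45.6 = -0.4189

-0.4189


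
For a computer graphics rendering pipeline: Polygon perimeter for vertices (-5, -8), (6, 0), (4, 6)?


Sides: (-5, -8)->(6, 0): sqrt(185) = 13.601471, (6, 0)->(4, 6): sqrt(40) = 6.324555, (4, 6)->(-5, -8): sqrt(277) = 16.643317
Sum = 36.569343
Perimeter = 36.5693

36.5693


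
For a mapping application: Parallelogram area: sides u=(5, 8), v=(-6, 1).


|u x v| = |5*1 - 8*(-6)|
= |5 - (-48)| = 53

53


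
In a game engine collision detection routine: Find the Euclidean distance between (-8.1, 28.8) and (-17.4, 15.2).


dx=-9.3, dy=-13.6
d^2 = (-9.3)^2 + (-13.6)^2 = 271.45
d = sqrt(271.45) = 16.4757

16.4757


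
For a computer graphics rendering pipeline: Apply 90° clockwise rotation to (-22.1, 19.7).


90° CW: (x,y) -> (y, -x)
(-22.1,19.7) -> (19.7, 22.1)

(19.7, 22.1)


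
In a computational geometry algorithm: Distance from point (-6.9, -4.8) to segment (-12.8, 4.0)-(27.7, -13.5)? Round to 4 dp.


Project P onto AB: t = 0.2019 (clamped to [0,1])
Closest point on segment: (-4.6241, 0.4672)
Distance: 5.7379

5.7379


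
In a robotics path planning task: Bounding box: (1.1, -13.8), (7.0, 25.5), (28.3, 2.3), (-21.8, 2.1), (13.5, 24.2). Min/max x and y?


x range: [-21.8, 28.3]
y range: [-13.8, 25.5]
Bounding box: (-21.8,-13.8) to (28.3,25.5)

(-21.8,-13.8) to (28.3,25.5)


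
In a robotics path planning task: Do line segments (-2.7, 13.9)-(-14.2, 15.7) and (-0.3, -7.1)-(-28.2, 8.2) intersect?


Cross products: d1=-549.18, d2=-423.45, d3=237.18, d4=111.45
d1*d2 < 0 and d3*d4 < 0? no

No, they don't intersect


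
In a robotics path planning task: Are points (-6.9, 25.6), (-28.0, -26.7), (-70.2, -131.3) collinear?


Cross product: ((-28)-(-6.9))*((-131.3)-25.6) - ((-26.7)-25.6)*((-70.2)-(-6.9))
= 0

Yes, collinear


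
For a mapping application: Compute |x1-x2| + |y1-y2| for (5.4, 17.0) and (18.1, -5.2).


|5.4-18.1| + |17-(-5.2)| = 12.7 + 22.2 = 34.9

34.9


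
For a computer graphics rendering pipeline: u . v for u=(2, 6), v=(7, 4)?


u . v = u_x*v_x + u_y*v_y = 2*7 + 6*4
= 14 + 24 = 38

38


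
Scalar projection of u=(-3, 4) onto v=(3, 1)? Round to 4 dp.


u.v = -5, |v| = sqrt(10) = 3.1623
Scalar projection = u.v / |v| = -5 / sqrt(10) = -1.5811

-1.5811


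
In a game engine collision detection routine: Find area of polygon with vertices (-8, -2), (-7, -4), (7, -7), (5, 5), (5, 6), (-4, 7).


Shoelace sum: ((-8)*(-4) - (-7)*(-2)) + ((-7)*(-7) - 7*(-4)) + (7*5 - 5*(-7)) + (5*6 - 5*5) + (5*7 - (-4)*6) + ((-4)*(-2) - (-8)*7)
= 293
Area = |293|/2 = 146.5

146.5


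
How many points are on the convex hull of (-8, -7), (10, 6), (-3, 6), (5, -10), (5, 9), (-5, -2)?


Convex hull vertices (CCW): (-8, -7), (5, -10), (10, 6), (5, 9), (-3, 6)
Count = 5

5


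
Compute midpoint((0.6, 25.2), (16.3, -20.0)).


M = ((0.6+16.3)/2, (25.2+(-20))/2)
= (8.45, 2.6)

(8.45, 2.6)


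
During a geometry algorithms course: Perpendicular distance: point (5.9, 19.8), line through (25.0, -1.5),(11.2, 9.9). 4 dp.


|cross product| = 76.2
|line direction| = sqrt(320.4) = 17.8997
Distance = 76.2/sqrt(320.4) = 4.257

4.257


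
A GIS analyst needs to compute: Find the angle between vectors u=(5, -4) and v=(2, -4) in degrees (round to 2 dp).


u.v = 26, |u| = sqrt(41) = 6.4031, |v| = sqrt(20) = 4.4721
cos(theta) = u.v/(|u||v|) = 26/sqrt(820) = 0.907959
theta = acos(0.907959) = 24.78 degrees

24.78 degrees


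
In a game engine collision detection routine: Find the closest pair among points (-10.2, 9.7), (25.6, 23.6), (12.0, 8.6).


d(P0,P1) = 38.4038, d(P0,P2) = 22.2272, d(P1,P2) = 20.2475
Closest: P1 and P2

Closest pair: (25.6, 23.6) and (12.0, 8.6), distance = 20.2475


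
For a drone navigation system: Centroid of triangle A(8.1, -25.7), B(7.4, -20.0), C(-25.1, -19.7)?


Centroid = ((x_A+x_B+x_C)/3, (y_A+y_B+y_C)/3)
= ((8.1+7.4+(-25.1))/3, ((-25.7)+(-20)+(-19.7))/3)
= (-3.2, -21.8)

(-3.2, -21.8)


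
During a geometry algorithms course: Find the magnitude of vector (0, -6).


|u| = sqrt(0^2 + (-6)^2) = sqrt(36) = 6

6


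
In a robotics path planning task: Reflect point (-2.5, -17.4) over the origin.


Reflection over origin: (x,y) -> (-x,-y)
(-2.5, -17.4) -> (2.5, 17.4)

(2.5, 17.4)


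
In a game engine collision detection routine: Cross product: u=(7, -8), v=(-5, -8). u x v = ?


u x v = u_x*v_y - u_y*v_x = 7*(-8) - (-8)*(-5)
= (-56) - 40 = -96

-96


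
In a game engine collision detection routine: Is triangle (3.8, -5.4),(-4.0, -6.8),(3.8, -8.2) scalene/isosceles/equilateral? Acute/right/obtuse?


Side lengths squared: AB^2=62.8, BC^2=62.8, CA^2=7.84
Sorted: [7.84, 62.8, 62.8]
By sides: Isosceles, By angles: Acute

Isosceles, Acute


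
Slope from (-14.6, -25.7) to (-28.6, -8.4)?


slope = (y2-y1)/(x2-x1) = ((-8.4)-(-25.7))/((-28.6)-(-14.6)) = 17.3/(-14) = -1.2357

-1.2357


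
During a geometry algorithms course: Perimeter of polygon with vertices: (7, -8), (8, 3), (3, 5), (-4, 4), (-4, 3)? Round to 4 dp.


Sides: (7, -8)->(8, 3): sqrt(122) = 11.045361, (8, 3)->(3, 5): sqrt(29) = 5.385165, (3, 5)->(-4, 4): sqrt(50) = 7.071068, (-4, 4)->(-4, 3): sqrt(1) = 1, (-4, 3)->(7, -8): sqrt(242) = 15.556349
Sum = 40.057943
Perimeter = 40.0579

40.0579


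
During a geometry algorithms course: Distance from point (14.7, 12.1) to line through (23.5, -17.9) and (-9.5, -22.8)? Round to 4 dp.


|cross product| = 1033.12
|line direction| = sqrt(1113.01) = 33.3618
Distance = 1033.12/sqrt(1113.01) = 30.9671

30.9671


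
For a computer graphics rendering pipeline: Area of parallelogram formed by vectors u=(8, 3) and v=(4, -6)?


|u x v| = |8*(-6) - 3*4|
= |(-48) - 12| = 60

60


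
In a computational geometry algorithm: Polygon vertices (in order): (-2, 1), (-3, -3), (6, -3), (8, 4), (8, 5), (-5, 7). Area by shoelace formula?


Shoelace sum: ((-2)*(-3) - (-3)*1) + ((-3)*(-3) - 6*(-3)) + (6*4 - 8*(-3)) + (8*5 - 8*4) + (8*7 - (-5)*5) + ((-5)*1 - (-2)*7)
= 182
Area = |182|/2 = 91

91


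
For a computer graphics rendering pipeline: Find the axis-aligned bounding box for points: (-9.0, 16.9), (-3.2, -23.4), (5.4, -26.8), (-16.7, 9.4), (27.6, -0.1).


x range: [-16.7, 27.6]
y range: [-26.8, 16.9]
Bounding box: (-16.7,-26.8) to (27.6,16.9)

(-16.7,-26.8) to (27.6,16.9)


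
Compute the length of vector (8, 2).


|u| = sqrt(8^2 + 2^2) = sqrt(68) = 8.2462

8.2462


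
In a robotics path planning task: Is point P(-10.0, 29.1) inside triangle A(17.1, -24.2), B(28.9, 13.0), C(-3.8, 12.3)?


Cross products: AB x AP = 1637.06, BC x BP = -553.7, CA x CP = 124.82
All same sign? no

No, outside


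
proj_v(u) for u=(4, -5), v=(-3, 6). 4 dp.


u.v = -42, |v| = sqrt(45) = 6.7082
Scalar projection = u.v / |v| = -42 / sqrt(45) = -6.261

-6.261


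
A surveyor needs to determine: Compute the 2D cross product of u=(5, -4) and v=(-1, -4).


u x v = u_x*v_y - u_y*v_x = 5*(-4) - (-4)*(-1)
= (-20) - 4 = -24

-24


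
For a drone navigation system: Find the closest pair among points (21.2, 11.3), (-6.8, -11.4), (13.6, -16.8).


d(P0,P1) = 36.0457, d(P0,P2) = 29.1096, d(P1,P2) = 21.1026
Closest: P1 and P2

Closest pair: (-6.8, -11.4) and (13.6, -16.8), distance = 21.1026


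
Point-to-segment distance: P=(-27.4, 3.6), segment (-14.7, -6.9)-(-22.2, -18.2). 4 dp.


Project P onto AB: t = 0 (clamped to [0,1])
Closest point on segment: (-14.7, -6.9)
Distance: 16.4785

16.4785


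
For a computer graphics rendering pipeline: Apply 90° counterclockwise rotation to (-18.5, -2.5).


90° CCW: (x,y) -> (-y, x)
(-18.5,-2.5) -> (2.5, -18.5)

(2.5, -18.5)


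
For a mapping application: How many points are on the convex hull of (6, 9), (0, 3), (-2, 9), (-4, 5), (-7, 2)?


Convex hull vertices (CCW): (-7, 2), (0, 3), (6, 9), (-2, 9)
Count = 4

4
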